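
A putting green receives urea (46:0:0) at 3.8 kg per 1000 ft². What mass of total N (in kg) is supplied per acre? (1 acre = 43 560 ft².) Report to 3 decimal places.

76.143 kg N per acre

nitrogen per 1000 ft² = 3.8 × 46% = 1.748 kg.
Convert to per acre: 1.748 × 43.56 = 76.1429 kg.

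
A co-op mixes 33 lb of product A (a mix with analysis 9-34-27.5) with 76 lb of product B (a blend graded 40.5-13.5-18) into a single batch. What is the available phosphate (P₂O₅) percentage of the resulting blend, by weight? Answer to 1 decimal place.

19.7% P₂O₅

Total mass = 33 + 76 = 109 lb.
P₂O₅ mass = 34%×33 + 13.5%×76 = 21.48 lb.
% P₂O₅ = 21.48 / 109 = 19.7064%.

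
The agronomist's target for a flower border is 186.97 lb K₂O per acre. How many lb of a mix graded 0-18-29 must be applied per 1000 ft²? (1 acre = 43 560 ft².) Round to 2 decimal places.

14.80 lb of product per thousand sq ft

Product per acre = 186.97 / 29% = 644.724 lb.
Convert to per 1000 ft²: 644.724 × 0.0229568 = 14.8008 lb.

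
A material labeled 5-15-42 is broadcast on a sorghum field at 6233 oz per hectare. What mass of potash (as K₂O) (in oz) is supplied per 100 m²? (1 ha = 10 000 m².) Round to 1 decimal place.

26.2 oz K₂O per hundred sq m

K₂O per hectare = 6233 × 42% = 2617.86 oz.
Convert to per 100 m²: 2617.86 × 0.01 = 26.1786 oz.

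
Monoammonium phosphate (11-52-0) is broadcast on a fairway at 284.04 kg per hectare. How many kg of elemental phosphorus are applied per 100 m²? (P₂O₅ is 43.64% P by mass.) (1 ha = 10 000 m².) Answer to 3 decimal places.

0.645 kg P per hundred sq m

P₂O₅ per hectare = 284.04 × 52% = 147.701 kg.
Elemental P = 147.701 × 0.4364 = 64.4566 kg per hectare.
Convert to per 100 m²: 64.4566 × 0.01 = 0.644566 kg.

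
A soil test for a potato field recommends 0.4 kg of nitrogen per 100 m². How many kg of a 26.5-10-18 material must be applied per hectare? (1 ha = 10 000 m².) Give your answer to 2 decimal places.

150.94 kg of product per hectare

Product per 100 m² = 0.4 / 26.5% = 1.50943 kg.
Convert to per hectare: 1.50943 × 100 = 150.943 kg.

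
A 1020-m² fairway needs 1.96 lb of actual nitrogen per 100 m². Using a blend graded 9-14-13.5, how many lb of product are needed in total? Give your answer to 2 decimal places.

222.13 lb

Product per 100 m² = 1.96 / 9% = 21.7778 lb.
Total product = 21.7778 × 1020 / 100 = 222.133 lb.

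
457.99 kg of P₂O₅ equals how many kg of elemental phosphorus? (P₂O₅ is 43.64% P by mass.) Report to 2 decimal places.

199.87 kg P

P = 457.99 × 0.4364 = 199.867 kg.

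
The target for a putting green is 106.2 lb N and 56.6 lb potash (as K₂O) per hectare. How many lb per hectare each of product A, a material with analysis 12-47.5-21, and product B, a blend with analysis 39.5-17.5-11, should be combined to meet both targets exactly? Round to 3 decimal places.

Let a = lb of product A, b = lb of product B (per hectare).
N: 0.12·a + 0.395·b = 106.2
K₂O: 0.21·a + 0.11·b = 56.6
Solving simultaneously: a = 153.0466, b = 222.3656.

153.047 lb product A, 222.366 lb product B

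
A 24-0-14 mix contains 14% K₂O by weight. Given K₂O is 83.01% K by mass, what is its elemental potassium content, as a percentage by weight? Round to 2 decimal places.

11.62% K

%K = 14 × 0.8301 = 11.6214%.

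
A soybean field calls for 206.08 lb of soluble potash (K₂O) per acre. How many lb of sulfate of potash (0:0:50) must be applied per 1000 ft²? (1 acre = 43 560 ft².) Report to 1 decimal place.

9.5 lb of product per thousand sq ft

Product per acre = 206.08 / 50% = 412.16 lb.
Convert to per 1000 ft²: 412.16 × 0.0229568 = 9.46189 lb.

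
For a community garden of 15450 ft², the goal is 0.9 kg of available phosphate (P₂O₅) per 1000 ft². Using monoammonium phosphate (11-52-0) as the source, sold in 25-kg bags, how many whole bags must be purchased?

Product per 1000 ft² = 0.9 / 52% = 1.73077 kg.
Total product = 1.73077 × 15450 / 1000 = 26.7404 kg.
Bags = ⌈26.7404 / 25⌉ = 2.

2 bags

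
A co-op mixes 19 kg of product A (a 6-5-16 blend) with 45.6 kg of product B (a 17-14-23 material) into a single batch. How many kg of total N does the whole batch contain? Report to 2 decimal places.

N mass = 6%×19 + 17%×45.6 = 8.892 kg.

8.89 kg N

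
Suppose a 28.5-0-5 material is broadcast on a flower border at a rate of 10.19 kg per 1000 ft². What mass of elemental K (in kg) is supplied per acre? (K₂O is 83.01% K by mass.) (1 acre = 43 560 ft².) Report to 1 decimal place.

18.4 kg K per acre

K₂O per 1000 ft² = 10.19 × 5% = 0.5095 kg.
Elemental K = 0.5095 × 0.8301 = 0.422936 kg per 1000 ft².
Convert to per acre: 0.422936 × 43.56 = 18.4231 kg.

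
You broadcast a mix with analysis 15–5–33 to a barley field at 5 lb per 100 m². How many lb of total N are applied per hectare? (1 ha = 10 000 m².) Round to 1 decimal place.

nitrogen per 100 m² = 5 × 15% = 0.75 lb.
Convert to per hectare: 0.75 × 100 = 75 lb.

75.0 lb N per hectare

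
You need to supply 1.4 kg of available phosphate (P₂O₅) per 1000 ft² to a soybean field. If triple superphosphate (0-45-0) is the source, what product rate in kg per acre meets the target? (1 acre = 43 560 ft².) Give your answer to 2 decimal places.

135.52 kg of product per acre

Product per 1000 ft² = 1.4 / 45% = 3.11111 kg.
Convert to per acre: 3.11111 × 43.56 = 135.52 kg.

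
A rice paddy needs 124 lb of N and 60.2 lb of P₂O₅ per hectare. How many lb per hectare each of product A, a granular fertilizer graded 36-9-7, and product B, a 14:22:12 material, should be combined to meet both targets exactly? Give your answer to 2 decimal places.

Per-hectare balance (a = product A, b = product B):
N: 0.36·a + 0.14·b = 124
P₂O₅: 0.09·a + 0.22·b = 60.2
Eliminate a: (row1) − 0.36/0.09·(row2) → -0.74·b = -116.8, so b = 157.838.
Back-substitute: a = (124 − 0.14·157.838) / 0.36 = 283.063.

283.06 lb product A, 157.84 lb product B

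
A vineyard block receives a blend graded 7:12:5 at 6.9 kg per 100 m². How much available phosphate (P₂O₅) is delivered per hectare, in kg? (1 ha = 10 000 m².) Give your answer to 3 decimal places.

P₂O₅ per 100 m² = 6.9 × 12% = 0.828 kg.
Convert to per hectare: 0.828 × 100 = 82.8 kg.

82.800 kg P₂O₅ per hectare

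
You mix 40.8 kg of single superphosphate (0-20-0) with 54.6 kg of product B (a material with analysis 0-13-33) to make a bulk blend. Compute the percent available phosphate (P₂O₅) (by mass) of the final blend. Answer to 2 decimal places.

15.99% P₂O₅

Total mass = 40.8 + 54.6 = 95.4 kg.
P₂O₅ mass = 20%×40.8 + 13%×54.6 = 15.258 kg.
% P₂O₅ = 15.258 / 95.4 = 15.9937%.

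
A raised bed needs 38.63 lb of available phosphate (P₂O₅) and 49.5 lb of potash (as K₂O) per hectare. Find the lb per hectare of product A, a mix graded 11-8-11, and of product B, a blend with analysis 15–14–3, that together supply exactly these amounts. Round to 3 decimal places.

With a, b = lb per hectare of product A and product B:
P₂O₅: 0.08·a + 0.14·b = 38.63
K₂O: 0.11·a + 0.03·b = 49.5
Eliminate a: (row1) − 0.08/0.11·(row2) → 0.118182·b = 2.63, so b = 22.2538.
Back-substitute: a = (38.63 − 0.14·22.2538) / 0.08 = 443.9308.

443.931 lb product A, 22.254 lb product B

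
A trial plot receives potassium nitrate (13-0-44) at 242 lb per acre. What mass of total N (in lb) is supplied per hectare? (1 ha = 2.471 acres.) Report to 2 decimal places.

nitrogen per acre = 242 × 13% = 31.46 lb.
Convert to per hectare: 31.46 × 2.471 = 77.7377 lb.

77.74 lb N per hectare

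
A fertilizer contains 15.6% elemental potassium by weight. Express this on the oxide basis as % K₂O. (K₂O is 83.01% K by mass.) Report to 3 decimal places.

%K₂O = 15.6 / 0.8301 = 18.7929%.

18.793% K₂O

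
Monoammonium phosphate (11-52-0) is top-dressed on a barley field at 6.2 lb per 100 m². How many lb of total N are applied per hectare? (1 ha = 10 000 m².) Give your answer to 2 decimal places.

68.20 lb N per hectare

nitrogen per 100 m² = 6.2 × 11% = 0.682 lb.
Convert to per hectare: 0.682 × 100 = 68.2 lb.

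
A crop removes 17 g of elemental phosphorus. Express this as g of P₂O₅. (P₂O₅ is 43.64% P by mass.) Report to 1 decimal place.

39.0 g P₂O₅

P₂O₅ = 17 / 0.4364 = 38.9551 g.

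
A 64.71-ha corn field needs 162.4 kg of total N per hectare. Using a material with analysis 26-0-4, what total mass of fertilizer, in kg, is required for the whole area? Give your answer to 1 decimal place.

Product per hectare = 162.4 / 26% = 624.615 kg.
Total product = 624.615 × 64.71 = 40418.86 kg.

40418.9 kg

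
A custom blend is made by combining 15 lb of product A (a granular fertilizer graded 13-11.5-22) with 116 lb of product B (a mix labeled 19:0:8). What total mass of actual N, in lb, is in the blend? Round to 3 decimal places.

N mass = 13%×15 + 19%×116 = 23.99 lb.

23.990 lb N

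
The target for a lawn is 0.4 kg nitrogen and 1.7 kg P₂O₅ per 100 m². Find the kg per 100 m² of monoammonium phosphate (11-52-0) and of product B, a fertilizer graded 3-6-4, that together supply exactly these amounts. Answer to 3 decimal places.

3.000 kg monoammonium phosphate, 2.333 kg product B

With a, b = kg per 100 m² of monoammonium phosphate and product B:
N: 0.11·a + 0.03·b = 0.4
P₂O₅: 0.52·a + 0.06·b = 1.7
Eliminate b: (row1) − 0.03/0.06·(row2) → -0.15·a = -0.45, so a = 3.
Then b = (1.7 − 0.52·3) / 0.06 = 2.33333.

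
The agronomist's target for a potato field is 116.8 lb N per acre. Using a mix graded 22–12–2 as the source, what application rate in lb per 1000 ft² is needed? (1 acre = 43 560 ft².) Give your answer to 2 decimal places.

Product per acre = 116.8 / 22% = 530.909 lb.
Convert to per 1000 ft²: 530.909 × 0.0229568 = 12.188 lb.

12.19 lb of product per thousand sq ft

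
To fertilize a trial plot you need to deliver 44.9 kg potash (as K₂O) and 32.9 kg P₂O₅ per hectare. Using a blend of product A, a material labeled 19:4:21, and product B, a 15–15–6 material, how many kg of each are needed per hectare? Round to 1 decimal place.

Let a = kg of product A, b = kg of product B (per hectare).
K₂O: 0.21·a + 0.06·b = 44.9
P₂O₅: 0.04·a + 0.15·b = 32.9
Eliminate b: (row1) − 0.06/0.15·(row2) → 0.194·a = 31.74, so a = 163.608.
Then b = (32.9 − 0.04·163.608) / 0.15 = 175.704.

163.6 kg product A, 175.7 kg product B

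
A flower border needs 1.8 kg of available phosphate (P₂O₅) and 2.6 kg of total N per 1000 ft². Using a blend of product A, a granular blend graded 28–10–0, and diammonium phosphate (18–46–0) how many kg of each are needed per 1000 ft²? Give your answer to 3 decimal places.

With a, b = kg per 1000 ft² of product A and diammonium phosphate:
P₂O₅: 0.1·a + 0.46·b = 1.8
N: 0.28·a + 0.18·b = 2.6
Solving simultaneously: a = 7.87004, b = 2.20217.

7.870 kg product A, 2.202 kg diammonium phosphate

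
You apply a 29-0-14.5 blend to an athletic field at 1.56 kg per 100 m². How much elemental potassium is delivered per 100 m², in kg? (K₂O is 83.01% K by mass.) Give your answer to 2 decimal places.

K₂O per 100 m² = 1.56 × 14.5% = 0.2262 kg.
Elemental K = 0.2262 × 0.8301 = 0.187769 kg per 100 m².

0.19 kg K per hundred sq m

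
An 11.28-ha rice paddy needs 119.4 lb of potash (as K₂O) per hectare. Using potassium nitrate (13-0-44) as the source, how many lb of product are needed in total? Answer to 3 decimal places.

Product per hectare = 119.4 / 44% = 271.364 lb.
Total product = 271.364 × 11.28 = 3060.9818 lb.

3060.982 lb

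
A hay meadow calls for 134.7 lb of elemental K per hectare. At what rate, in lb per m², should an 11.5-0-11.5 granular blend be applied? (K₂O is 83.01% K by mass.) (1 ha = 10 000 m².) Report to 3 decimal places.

As K₂O: 134.7 / 0.8301 = 162.27 lb per hectare.
Product per hectare = 162.27 / 11.5% = 1411.04 lb.
Convert to per m²: 1411.04 × 0.0001 = 0.141104 lb.

0.141 lb of product per sq m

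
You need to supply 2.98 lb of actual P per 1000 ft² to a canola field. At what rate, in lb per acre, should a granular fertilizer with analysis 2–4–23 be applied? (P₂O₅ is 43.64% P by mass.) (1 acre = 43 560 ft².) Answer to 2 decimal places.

As P₂O₅: 2.98 / 0.4364 = 6.8286 lb per 1000 ft².
Product per 1000 ft² = 6.8286 / 4% = 170.715 lb.
Convert to per acre: 170.715 × 43.56 = 7436.343 lb.

7436.34 lb of product per acre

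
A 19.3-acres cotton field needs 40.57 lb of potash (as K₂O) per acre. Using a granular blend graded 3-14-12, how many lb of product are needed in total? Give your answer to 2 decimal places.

6525.01 lb

Product per acre = 40.57 / 12% = 338.083 lb.
Total product = 338.083 × 19.3 = 6525.008 lb.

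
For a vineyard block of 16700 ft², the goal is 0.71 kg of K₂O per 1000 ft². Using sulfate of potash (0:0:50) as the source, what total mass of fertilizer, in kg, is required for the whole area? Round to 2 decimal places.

23.71 kg

Product per 1000 ft² = 0.71 / 50% = 1.42 kg.
Total product = 1.42 × 16700 / 1000 = 23.714 kg.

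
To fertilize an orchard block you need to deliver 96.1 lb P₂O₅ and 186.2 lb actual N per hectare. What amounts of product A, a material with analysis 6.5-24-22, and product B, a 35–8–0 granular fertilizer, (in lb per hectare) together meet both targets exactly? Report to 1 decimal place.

237.8 lb product A, 487.8 lb product B

With a, b = lb per hectare of product A and product B:
P₂O₅: 0.24·a + 0.08·b = 96.1
N: 0.065·a + 0.35·b = 186.2
Solving simultaneously: a = 237.805, b = 487.836.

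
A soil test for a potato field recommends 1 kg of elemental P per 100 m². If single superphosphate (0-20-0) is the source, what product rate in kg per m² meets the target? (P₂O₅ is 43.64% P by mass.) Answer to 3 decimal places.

0.115 kg of product per sq m

As P₂O₅: 1 / 0.4364 = 2.29148 kg per 100 m².
Product per 100 m² = 2.29148 / 20% = 11.4574 kg.
Convert to per m²: 11.4574 × 0.01 = 0.114574 kg.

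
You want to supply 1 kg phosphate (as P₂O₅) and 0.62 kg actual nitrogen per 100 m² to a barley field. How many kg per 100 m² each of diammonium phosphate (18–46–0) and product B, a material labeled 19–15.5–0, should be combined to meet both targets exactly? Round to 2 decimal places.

Let a = kg of diammonium phosphate, b = kg of product B (per 100 m²).
P₂O₅: 0.46·a + 0.155·b = 1
N: 0.18·a + 0.19·b = 0.62
From row1: a = (1 − 0.155·b) / 0.46.
Into row2: 0.18·(1 − 0.155·b)/0.46 + 0.19·b = 0.62 → b = 1.76807, a = 1.57815.

1.58 kg diammonium phosphate, 1.77 kg product B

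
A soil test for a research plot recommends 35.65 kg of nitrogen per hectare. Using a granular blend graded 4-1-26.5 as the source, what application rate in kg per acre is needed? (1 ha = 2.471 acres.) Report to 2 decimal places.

360.68 kg of product per acre

Product per hectare = 35.65 / 4% = 891.25 kg.
Convert to per acre: 891.25 × 0.404694 = 360.684 kg.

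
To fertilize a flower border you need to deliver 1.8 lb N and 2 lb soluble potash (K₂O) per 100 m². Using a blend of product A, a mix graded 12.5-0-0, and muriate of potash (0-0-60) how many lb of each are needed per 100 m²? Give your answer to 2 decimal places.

14.40 lb product A, 3.33 lb muriate of potash

Let a = lb of product A, b = lb of muriate of potash (per 100 m²).
N: 0.125·a + 0·b = 1.8
K₂O: 0·a + 0.6·b = 2
Solving simultaneously: a = 14.4, b = 3.33333.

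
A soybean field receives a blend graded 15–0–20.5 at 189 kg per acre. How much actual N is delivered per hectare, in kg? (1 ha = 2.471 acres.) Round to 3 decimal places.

nitrogen per acre = 189 × 15% = 28.35 kg.
Convert to per hectare: 28.35 × 2.471 = 70.0529 kg.

70.053 kg N per hectare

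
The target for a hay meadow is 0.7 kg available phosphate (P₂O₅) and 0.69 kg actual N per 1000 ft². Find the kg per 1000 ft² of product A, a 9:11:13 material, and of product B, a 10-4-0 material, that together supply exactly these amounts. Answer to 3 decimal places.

5.730 kg product A, 1.743 kg product B

Per-1000 ft² balance (a = product A, b = product B):
P₂O₅: 0.11·a + 0.04·b = 0.7
N: 0.09·a + 0.1·b = 0.69
Eliminate b: (row1) − 0.04/0.1·(row2) → 0.074·a = 0.424, so a = 5.72973.
Then b = (0.69 − 0.09·5.72973) / 0.1 = 1.74324.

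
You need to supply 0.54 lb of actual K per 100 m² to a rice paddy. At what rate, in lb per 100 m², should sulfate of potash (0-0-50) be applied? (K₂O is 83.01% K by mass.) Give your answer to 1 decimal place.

As K₂O: 0.54 / 0.8301 = 0.650524 lb per 100 m².
Product per 100 m² = 0.650524 / 50% = 1.30105 lb.

1.3 lb of product per hundred sq m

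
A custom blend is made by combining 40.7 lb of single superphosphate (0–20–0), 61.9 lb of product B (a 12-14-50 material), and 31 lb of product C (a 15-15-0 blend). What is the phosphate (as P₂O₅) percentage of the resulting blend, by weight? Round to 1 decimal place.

16.1% P₂O₅

Total mass = 40.7 + 61.9 + 31 = 133.6 lb.
P₂O₅ mass = 20%×40.7 + 14%×61.9 + 15%×31 = 21.456 lb.
% P₂O₅ = 21.456 / 133.6 = 16.0599%.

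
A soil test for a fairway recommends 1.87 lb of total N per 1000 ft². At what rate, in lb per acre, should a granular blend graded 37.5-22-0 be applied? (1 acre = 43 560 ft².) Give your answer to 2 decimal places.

217.22 lb of product per acre

Product per 1000 ft² = 1.87 / 37.5% = 4.98667 lb.
Convert to per acre: 4.98667 × 43.56 = 217.219 lb.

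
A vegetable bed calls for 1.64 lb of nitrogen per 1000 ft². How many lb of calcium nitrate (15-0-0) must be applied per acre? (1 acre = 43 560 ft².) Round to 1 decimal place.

476.3 lb of product per acre

Product per 1000 ft² = 1.64 / 15% = 10.9333 lb.
Convert to per acre: 10.9333 × 43.56 = 476.256 lb.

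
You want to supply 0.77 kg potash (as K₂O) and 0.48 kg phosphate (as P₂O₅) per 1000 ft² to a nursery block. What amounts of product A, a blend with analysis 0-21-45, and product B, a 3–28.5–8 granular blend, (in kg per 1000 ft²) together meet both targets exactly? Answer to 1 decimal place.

With a, b = kg per 1000 ft² of product A and product B:
K₂O: 0.45·a + 0.08·b = 0.77
P₂O₅: 0.21·a + 0.285·b = 0.48
Solving simultaneously: a = 1.6245, b = 0.487214.

1.6 kg product A, 0.5 kg product B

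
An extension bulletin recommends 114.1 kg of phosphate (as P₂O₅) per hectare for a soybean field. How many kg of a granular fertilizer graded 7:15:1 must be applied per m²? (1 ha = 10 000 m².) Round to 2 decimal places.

0.08 kg of product per sq m

Product per hectare = 114.1 / 15% = 760.667 kg.
Convert to per m²: 760.667 × 0.0001 = 0.0760667 kg.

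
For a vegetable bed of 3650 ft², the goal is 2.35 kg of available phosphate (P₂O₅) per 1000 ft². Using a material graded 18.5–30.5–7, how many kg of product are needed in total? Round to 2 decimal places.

28.12 kg

Product per 1000 ft² = 2.35 / 30.5% = 7.70492 kg.
Total product = 7.70492 × 3650 / 1000 = 28.123 kg.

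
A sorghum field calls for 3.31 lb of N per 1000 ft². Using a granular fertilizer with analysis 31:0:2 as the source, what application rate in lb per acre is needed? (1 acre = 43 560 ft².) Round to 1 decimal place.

Product per 1000 ft² = 3.31 / 31% = 10.6774 lb.
Convert to per acre: 10.6774 × 43.56 = 465.108 lb.

465.1 lb of product per acre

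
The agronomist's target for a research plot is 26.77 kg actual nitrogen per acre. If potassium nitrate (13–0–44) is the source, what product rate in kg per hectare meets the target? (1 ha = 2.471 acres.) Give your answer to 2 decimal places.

Product per acre = 26.77 / 13% = 205.923 kg.
Convert to per hectare: 205.923 × 2.471 = 508.836 kg.

508.84 kg of product per hectare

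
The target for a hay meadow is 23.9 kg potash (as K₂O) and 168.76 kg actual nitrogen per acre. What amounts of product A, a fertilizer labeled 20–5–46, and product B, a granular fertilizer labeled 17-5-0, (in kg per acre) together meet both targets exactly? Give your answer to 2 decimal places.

With a, b = kg per acre of product A and product B:
K₂O: 0.46·a + 0·b = 23.9
N: 0.2·a + 0.17·b = 168.76
From row1: a = (23.9 − 0·b) / 0.46.
Into row2: 0.2·(23.9 − 0·b)/0.46 + 0.17·b = 168.76 → b = 931.581, a = 51.9565.

51.96 kg product A, 931.58 kg product B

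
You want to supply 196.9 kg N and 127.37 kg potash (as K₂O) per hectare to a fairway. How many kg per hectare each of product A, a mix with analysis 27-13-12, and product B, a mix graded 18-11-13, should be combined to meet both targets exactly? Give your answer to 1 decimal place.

197.8 kg product A, 797.2 kg product B

With a, b = kg per hectare of product A and product B:
N: 0.27·a + 0.18·b = 196.9
K₂O: 0.12·a + 0.13·b = 127.37
Eliminate b: (row1) − 0.18/0.13·(row2) → 0.103846·a = 20.5415, so a = 197.807.
Then b = (127.37 − 0.12·197.807) / 0.13 = 797.178.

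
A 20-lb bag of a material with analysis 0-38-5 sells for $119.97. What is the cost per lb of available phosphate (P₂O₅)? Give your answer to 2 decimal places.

P₂O₅ in bag = 20 × 38% = 7.6 lb.
Cost per lb P₂O₅ = $119.97 / 7.6 = $15.7855.

$15.79 per lb P₂O₅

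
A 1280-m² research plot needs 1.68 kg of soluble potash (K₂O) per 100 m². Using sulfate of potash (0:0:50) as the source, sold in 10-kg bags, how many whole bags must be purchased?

5 bags

Product per 100 m² = 1.68 / 50% = 3.36 kg.
Total product = 3.36 × 1280 / 100 = 43.008 kg.
Bags = ⌈43.008 / 10⌉ = 5.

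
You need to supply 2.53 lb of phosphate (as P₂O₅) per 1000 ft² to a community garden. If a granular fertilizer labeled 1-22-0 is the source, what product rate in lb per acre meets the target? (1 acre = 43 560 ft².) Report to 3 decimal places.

500.940 lb of product per acre

Product per 1000 ft² = 2.53 / 22% = 11.5 lb.
Convert to per acre: 11.5 × 43.56 = 500.94 lb.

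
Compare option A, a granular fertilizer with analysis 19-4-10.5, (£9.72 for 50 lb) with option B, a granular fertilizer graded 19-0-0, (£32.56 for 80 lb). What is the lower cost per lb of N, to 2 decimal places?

£1.02 per lb N (option A)

option A: N per bag = 50 × 19% = 9.5 lb; cost = 9.72 / 9.5 = £1.0232/lb N.
option B: N per bag = 80 × 19% = 15.2 lb; cost = 32.56 / 15.2 = £2.1421/lb N.
option A is cheaper.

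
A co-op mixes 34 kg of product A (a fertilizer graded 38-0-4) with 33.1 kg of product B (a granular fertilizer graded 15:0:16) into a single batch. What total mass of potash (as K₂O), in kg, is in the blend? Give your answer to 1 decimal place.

K₂O mass = 4%×34 + 16%×33.1 = 6.656 kg.

6.7 kg K₂O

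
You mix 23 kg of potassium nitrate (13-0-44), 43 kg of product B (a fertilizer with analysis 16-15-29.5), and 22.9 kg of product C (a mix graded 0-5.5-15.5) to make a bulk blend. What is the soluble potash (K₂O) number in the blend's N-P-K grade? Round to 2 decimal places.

29.65% K₂O

Total mass = 23 + 43 + 22.9 = 88.9 kg.
K₂O mass = 44%×23 + 29.5%×43 + 15.5%×22.9 = 26.3545 kg.
% K₂O = 26.3545 / 88.9 = 29.6451%.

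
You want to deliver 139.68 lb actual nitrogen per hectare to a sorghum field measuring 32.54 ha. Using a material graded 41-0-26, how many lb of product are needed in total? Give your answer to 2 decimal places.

11085.82 lb

Product per hectare = 139.68 / 41% = 340.683 lb.
Total product = 340.683 × 32.54 = 11085.822 lb.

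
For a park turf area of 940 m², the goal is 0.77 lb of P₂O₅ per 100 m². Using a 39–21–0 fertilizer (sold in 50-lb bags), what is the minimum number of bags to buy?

Product per 100 m² = 0.77 / 21% = 3.66667 lb.
Total product = 3.66667 × 940 / 100 = 34.4667 lb.
Bags = ⌈34.4667 / 50⌉ = 1.

1 bags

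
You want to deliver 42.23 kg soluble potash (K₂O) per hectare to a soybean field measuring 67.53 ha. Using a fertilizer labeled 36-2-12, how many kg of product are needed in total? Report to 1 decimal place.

23764.9 kg

Product per hectare = 42.23 / 12% = 351.917 kg.
Total product = 351.917 × 67.53 = 23764.93 kg.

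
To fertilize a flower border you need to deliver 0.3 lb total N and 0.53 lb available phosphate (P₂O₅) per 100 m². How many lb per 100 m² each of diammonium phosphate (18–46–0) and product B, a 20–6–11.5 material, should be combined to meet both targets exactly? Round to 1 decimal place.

1.1 lb diammonium phosphate, 0.5 lb product B

With a, b = lb per 100 m² of diammonium phosphate and product B:
N: 0.18·a + 0.2·b = 0.3
P₂O₅: 0.46·a + 0.06·b = 0.53
Eliminate b: (row1) − 0.2/0.06·(row2) → -1.35333·a = -1.46667, so a = 1.08374.
Then b = (0.53 − 0.46·1.08374) / 0.06 = 0.524631.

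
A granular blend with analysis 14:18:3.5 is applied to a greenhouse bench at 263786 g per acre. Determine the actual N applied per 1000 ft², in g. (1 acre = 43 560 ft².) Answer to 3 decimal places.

847.797 g N per thousand sq ft

nitrogen per acre = 263786 × 14% = 36930 g.
Convert to per 1000 ft²: 36930 × 0.0229568 = 847.7971 g.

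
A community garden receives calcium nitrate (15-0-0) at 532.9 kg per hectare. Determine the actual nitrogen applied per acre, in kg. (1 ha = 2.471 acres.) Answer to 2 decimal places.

32.35 kg N per acre

nitrogen per hectare = 532.9 × 15% = 79.935 kg.
Convert to per acre: 79.935 × 0.404694 = 32.3493 kg.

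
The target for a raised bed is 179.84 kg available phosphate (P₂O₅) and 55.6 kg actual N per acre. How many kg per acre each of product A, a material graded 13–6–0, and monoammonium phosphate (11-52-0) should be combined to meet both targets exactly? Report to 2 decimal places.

149.67 kg product A, 328.58 kg monoammonium phosphate

Per-acre balance (a = product A, b = monoammonium phosphate):
P₂O₅: 0.06·a + 0.52·b = 179.84
N: 0.13·a + 0.11·b = 55.6
Eliminate b: (row1) − 0.52/0.11·(row2) → -0.554545·a = -82.9964, so a = 149.666.
Then b = (55.6 − 0.13·149.666) / 0.11 = 328.577.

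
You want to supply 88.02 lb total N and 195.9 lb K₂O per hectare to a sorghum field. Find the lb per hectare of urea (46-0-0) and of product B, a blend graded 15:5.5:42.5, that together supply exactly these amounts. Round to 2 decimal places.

41.04 lb urea, 460.94 lb product B

Let a = lb of urea, b = lb of product B (per hectare).
N: 0.46·a + 0.15·b = 88.02
K₂O: 0·a + 0.425·b = 195.9
Solving simultaneously: a = 41.0409, b = 460.941.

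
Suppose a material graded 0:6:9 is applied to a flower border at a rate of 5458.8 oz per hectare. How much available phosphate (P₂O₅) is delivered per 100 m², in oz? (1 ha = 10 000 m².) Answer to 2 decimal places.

P₂O₅ per hectare = 5458.8 × 6% = 327.528 oz.
Convert to per 100 m²: 327.528 × 0.01 = 3.27528 oz.

3.28 oz P₂O₅ per hundred sq m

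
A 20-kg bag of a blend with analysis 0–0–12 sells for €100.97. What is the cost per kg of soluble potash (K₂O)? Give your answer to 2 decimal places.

K₂O in bag = 20 × 12% = 2.4 kg.
Cost per kg K₂O = €100.97 / 2.4 = €42.0708.

€42.07 per kg K₂O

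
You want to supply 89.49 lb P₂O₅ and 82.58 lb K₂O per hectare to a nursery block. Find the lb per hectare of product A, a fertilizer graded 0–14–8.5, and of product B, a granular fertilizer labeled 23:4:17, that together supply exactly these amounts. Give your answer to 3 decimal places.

583.828 lb product A, 193.850 lb product B

Let a = lb of product A, b = lb of product B (per hectare).
P₂O₅: 0.14·a + 0.04·b = 89.49
K₂O: 0.085·a + 0.17·b = 82.58
Eliminate b: (row1) − 0.04/0.17·(row2) → 0.12·a = 70.0594, so a = 583.8284.
Then b = (82.58 − 0.085·583.8284) / 0.17 = 193.85049.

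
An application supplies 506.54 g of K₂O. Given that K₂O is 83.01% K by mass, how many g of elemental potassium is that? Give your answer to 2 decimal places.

K = 506.54 × 0.8301 = 420.479 g.

420.48 g K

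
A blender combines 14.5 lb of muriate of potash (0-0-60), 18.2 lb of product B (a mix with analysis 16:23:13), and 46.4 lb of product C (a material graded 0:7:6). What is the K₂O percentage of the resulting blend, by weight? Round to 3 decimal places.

Total mass = 14.5 + 18.2 + 46.4 = 79.1 lb.
K₂O mass = 60%×14.5 + 13%×18.2 + 6%×46.4 = 13.85 lb.
% K₂O = 13.85 / 79.1 = 17.50948%.

17.509% K₂O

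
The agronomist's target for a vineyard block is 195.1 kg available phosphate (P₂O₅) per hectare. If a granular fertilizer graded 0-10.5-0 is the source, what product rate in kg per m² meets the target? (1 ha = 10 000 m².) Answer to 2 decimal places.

Product per hectare = 195.1 / 10.5% = 1858.1 kg.
Convert to per m²: 1858.1 × 0.0001 = 0.18581 kg.

0.19 kg of product per sq m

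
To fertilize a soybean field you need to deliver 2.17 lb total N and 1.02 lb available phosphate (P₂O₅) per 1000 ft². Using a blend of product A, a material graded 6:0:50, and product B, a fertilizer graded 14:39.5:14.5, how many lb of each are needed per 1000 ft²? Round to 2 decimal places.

30.14 lb product A, 2.58 lb product B

With a, b = lb per 1000 ft² of product A and product B:
N: 0.06·a + 0.14·b = 2.17
P₂O₅: 0·a + 0.395·b = 1.02
Solving simultaneously: a = 30.1414, b = 2.58228.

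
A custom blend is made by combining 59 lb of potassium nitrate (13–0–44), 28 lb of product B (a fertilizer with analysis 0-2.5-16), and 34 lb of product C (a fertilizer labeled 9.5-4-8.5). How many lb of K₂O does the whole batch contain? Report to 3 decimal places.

33.330 lb K₂O

K₂O mass = 44%×59 + 16%×28 + 8.5%×34 = 33.33 lb.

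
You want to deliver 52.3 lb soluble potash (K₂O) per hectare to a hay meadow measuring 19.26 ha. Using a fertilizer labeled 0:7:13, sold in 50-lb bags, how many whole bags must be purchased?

Product per hectare = 52.3 / 13% = 402.308 lb.
Total product = 402.308 × 19.26 = 7748.45 lb.
Bags = ⌈7748.45 / 50⌉ = 155.

155 bags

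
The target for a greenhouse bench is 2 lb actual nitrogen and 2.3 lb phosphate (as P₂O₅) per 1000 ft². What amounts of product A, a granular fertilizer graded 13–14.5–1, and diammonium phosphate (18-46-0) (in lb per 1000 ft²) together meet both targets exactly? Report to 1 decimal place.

15.0 lb product A, 0.3 lb diammonium phosphate

Let a = lb of product A, b = lb of diammonium phosphate (per 1000 ft²).
N: 0.13·a + 0.18·b = 2
P₂O₅: 0.145·a + 0.46·b = 2.3
Eliminate a: (row1) − 0.13/0.145·(row2) → -0.232414·b = -0.062069, so b = 0.267062.
Back-substitute: a = (2 − 0.18·0.267062) / 0.13 = 15.0148.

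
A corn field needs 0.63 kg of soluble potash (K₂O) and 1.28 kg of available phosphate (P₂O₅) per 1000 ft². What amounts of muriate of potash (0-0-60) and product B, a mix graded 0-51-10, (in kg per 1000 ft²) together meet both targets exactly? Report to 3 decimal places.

Per-1000 ft² balance (a = muriate of potash, b = product B):
K₂O: 0.6·a + 0.1·b = 0.63
P₂O₅: 0·a + 0.51·b = 1.28
Solving simultaneously: a = 0.631699, b = 2.5098.

0.632 kg muriate of potash, 2.510 kg product B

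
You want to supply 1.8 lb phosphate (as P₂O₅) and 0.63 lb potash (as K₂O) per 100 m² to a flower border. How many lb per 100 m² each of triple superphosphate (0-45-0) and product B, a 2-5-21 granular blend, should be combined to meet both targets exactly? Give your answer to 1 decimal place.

Let a = lb of triple superphosphate, b = lb of product B (per 100 m²).
P₂O₅: 0.45·a + 0.05·b = 1.8
K₂O: 0·a + 0.21·b = 0.63
Solving simultaneously: a = 3.66667, b = 3.

3.7 lb triple superphosphate, 3.0 lb product B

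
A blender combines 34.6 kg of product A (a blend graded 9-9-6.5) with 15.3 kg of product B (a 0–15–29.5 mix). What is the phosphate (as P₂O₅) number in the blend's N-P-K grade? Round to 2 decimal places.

Total mass = 34.6 + 15.3 = 49.9 kg.
P₂O₅ mass = 9%×34.6 + 15%×15.3 = 5.409 kg.
% P₂O₅ = 5.409 / 49.9 = 10.8397%.

10.84% P₂O₅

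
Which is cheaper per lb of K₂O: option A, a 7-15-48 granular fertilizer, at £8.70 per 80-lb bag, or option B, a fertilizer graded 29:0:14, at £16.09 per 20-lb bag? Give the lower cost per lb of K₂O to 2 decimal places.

£0.23 per lb K₂O (option A)

option A: K₂O per bag = 80 × 48% = 38.4 lb; cost = 8.70 / 38.4 = £0.2266/lb K₂O.
option B: K₂O per bag = 20 × 14% = 2.8 lb; cost = 16.09 / 2.8 = £5.7464/lb K₂O.
option A is cheaper.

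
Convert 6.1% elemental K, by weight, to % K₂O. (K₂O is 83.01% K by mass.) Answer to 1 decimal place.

%K₂O = 6.1 / 0.8301 = 7.34851%.

7.3% K₂O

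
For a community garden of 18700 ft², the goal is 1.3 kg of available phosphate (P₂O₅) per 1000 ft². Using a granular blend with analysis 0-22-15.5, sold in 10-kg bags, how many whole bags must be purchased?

12 bags

Product per 1000 ft² = 1.3 / 22% = 5.90909 kg.
Total product = 5.90909 × 18700 / 1000 = 110.5 kg.
Bags = ⌈110.5 / 10⌉ = 12.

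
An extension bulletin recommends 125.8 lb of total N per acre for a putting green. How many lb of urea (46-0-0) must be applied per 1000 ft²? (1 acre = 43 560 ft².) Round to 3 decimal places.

6.278 lb of product per thousand sq ft

Product per acre = 125.8 / 46% = 273.478 lb.
Convert to per 1000 ft²: 273.478 × 0.0229568 = 6.2782 lb.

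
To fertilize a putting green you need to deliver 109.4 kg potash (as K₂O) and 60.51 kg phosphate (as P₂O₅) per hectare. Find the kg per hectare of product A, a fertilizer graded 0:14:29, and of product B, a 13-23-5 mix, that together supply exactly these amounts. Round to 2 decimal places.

Let a = kg of product A, b = kg of product B (per hectare).
K₂O: 0.29·a + 0.05·b = 109.4
P₂O₅: 0.14·a + 0.23·b = 60.51
Eliminate b: (row1) − 0.05/0.23·(row2) → 0.259565·a = 96.2457, so a = 370.796.
Then b = (60.51 − 0.14·370.796) / 0.23 = 37.3853.

370.80 kg product A, 37.39 kg product B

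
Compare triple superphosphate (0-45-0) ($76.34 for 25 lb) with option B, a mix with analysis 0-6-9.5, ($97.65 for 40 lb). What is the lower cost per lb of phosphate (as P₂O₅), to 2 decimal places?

$6.79 per lb P₂O₅ (triple superphosphate)

triple superphosphate: P₂O₅ per bag = 25 × 45% = 11.25 lb; cost = 76.34 / 11.25 = $6.7858/lb P₂O₅.
option B: P₂O₅ per bag = 40 × 6% = 2.4 lb; cost = 97.65 / 2.4 = $40.6875/lb P₂O₅.
triple superphosphate is cheaper.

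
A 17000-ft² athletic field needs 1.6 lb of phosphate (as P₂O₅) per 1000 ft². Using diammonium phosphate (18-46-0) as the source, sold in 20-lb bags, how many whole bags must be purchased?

3 bags

Product per 1000 ft² = 1.6 / 46% = 3.47826 lb.
Total product = 3.47826 × 17000 / 1000 = 59.1304 lb.
Bags = ⌈59.1304 / 20⌉ = 3.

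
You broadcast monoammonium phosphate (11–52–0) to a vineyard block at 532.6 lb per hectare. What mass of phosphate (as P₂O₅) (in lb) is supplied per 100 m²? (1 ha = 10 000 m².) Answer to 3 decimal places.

P₂O₅ per hectare = 532.6 × 52% = 276.952 lb.
Convert to per 100 m²: 276.952 × 0.01 = 2.76952 lb.

2.770 lb P₂O₅ per hundred sq m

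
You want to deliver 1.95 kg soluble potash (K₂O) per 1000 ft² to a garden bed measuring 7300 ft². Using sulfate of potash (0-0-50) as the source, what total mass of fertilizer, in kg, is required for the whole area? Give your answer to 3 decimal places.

Product per 1000 ft² = 1.95 / 50% = 3.9 kg.
Total product = 3.9 × 7300 / 1000 = 28.47 kg.

28.470 kg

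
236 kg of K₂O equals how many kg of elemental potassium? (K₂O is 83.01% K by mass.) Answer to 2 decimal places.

195.90 kg K

K = 236 × 0.8301 = 195.904 kg.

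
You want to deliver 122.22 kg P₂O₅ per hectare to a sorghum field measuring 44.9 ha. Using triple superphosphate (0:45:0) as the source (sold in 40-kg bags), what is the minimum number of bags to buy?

Product per hectare = 122.22 / 45% = 271.6 kg.
Total product = 271.6 × 44.9 = 12194.8 kg.
Bags = ⌈12194.8 / 40⌉ = 305.

305 bags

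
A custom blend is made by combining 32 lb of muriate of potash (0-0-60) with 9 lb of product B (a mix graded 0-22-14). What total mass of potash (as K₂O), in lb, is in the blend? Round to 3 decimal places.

K₂O mass = 60%×32 + 14%×9 = 20.46 lb.

20.460 lb K₂O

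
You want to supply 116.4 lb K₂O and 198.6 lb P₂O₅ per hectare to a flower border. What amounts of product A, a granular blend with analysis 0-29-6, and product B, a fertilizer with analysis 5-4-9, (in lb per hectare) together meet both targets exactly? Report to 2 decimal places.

557.72 lb product A, 921.52 lb product B

With a, b = lb per hectare of product A and product B:
K₂O: 0.06·a + 0.09·b = 116.4
P₂O₅: 0.29·a + 0.04·b = 198.6
From row1: a = (116.4 − 0.09·b) / 0.06.
Into row2: 0.29·(116.4 − 0.09·b)/0.06 + 0.04·b = 198.6 → b = 921.519, a = 557.722.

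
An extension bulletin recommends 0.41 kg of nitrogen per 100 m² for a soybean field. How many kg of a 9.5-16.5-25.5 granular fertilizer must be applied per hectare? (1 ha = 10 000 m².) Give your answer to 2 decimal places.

431.58 kg of product per hectare

Product per 100 m² = 0.41 / 9.5% = 4.31579 kg.
Convert to per hectare: 4.31579 × 100 = 431.579 kg.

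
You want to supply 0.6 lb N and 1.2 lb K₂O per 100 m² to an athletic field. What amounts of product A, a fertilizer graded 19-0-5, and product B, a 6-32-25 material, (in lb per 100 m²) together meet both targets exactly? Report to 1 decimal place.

Let a = lb of product A, b = lb of product B (per 100 m²).
N: 0.19·a + 0.06·b = 0.6
K₂O: 0.05·a + 0.25·b = 1.2
Eliminate a: (row1) − 0.19/0.05·(row2) → -0.89·b = -3.96, so b = 4.44944.
Back-substitute: a = (0.6 − 0.06·4.44944) / 0.19 = 1.75281.

1.8 lb product A, 4.4 lb product B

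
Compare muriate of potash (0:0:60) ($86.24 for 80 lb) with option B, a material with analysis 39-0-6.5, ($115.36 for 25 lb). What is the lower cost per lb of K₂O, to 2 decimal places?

muriate of potash: K₂O per bag = 80 × 60% = 48 lb; cost = 86.24 / 48 = $1.7967/lb K₂O.
option B: K₂O per bag = 25 × 6.5% = 1.625 lb; cost = 115.36 / 1.625 = $70.9908/lb K₂O.
muriate of potash is cheaper.

$1.80 per lb K₂O (muriate of potash)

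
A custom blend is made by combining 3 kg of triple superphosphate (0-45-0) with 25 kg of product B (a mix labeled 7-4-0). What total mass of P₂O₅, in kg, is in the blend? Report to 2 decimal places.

P₂O₅ mass = 45%×3 + 4%×25 = 2.35 kg.

2.35 kg P₂O₅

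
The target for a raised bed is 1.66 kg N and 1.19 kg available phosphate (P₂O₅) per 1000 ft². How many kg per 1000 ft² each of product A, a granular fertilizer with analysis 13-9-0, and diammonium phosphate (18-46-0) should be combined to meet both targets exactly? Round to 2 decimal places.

12.60 kg product A, 0.12 kg diammonium phosphate

With a, b = kg per 1000 ft² of product A and diammonium phosphate:
N: 0.13·a + 0.18·b = 1.66
P₂O₅: 0.09·a + 0.46·b = 1.19
Eliminate b: (row1) − 0.18/0.46·(row2) → 0.0947826·a = 1.19435, so a = 12.6009.
Then b = (1.19 − 0.09·12.6009) / 0.46 = 0.12156.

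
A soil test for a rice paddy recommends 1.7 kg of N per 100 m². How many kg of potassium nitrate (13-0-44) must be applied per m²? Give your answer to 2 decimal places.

Product per 100 m² = 1.7 / 13% = 13.0769 kg.
Convert to per m²: 13.0769 × 0.01 = 0.130769 kg.

0.13 kg of product per sq m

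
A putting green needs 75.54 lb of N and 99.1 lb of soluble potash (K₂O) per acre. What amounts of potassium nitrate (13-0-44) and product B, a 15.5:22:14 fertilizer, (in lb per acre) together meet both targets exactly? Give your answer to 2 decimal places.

Let a = lb of potassium nitrate, b = lb of product B (per acre).
N: 0.13·a + 0.155·b = 75.54
K₂O: 0.44·a + 0.14·b = 99.1
From row1: a = (75.54 − 0.155·b) / 0.13.
Into row2: 0.44·(75.54 − 0.155·b)/0.13 + 0.14·b = 99.1 → b = 407.092, a = 95.698.

95.70 lb potassium nitrate, 407.09 lb product B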